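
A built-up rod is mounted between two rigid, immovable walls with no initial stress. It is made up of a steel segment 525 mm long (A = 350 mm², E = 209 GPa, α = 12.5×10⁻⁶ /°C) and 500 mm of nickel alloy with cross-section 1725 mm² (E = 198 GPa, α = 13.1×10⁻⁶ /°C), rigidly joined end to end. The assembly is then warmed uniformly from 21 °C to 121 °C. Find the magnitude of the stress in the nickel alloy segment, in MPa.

If the supports were absent, the total length change would be Σ αᵢΔT Lᵢ = 12.5×10⁻⁶×100×525 + 13.1×10⁻⁶×100×500 = 1.311 mm.
The rigid supports impose zero overall length change; the single axial force P common to all segments must satisfy P Σ Lᵢ/(AᵢEᵢ) = δ_free.
The series flexibility is Σ Lᵢ/(AᵢEᵢ) = 525/(350×209×10³) + 500/(1725×198×10³) = 8.641×10⁻⁶ mm/N.
So P = 1.311 / 8.641×10⁻⁶ = 151.7 kN, compressive.
σ_{nickel alloy} = P / A = 151700 / 1725 = 87.97 MPa.

σ ≈ 88 MPa (compressive)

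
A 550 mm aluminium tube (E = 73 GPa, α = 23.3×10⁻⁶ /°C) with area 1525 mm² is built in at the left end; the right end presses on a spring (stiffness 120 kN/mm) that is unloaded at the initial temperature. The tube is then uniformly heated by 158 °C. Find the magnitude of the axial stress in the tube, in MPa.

The unrestrained thermal change is αΔT L = 23.3×10⁻⁶ × 158 × 550 = 2.025 mm.
Let P be the compressive force at the spring. The tube shortens elastically by PL/(AE) and the spring compresses by P/k; together these equal δ_free.
So P = δ_free / [L/(AE) + 1/k] = 2.025 / [ 550/(1525×73×10³) + 1/(120×10³) ].
P = 2.025 / 1.327×10⁻⁵ = 152500 N.
σ = P/A = 152500/1525 = 100 MPa.

σ ≈ 100 MPa (compressive)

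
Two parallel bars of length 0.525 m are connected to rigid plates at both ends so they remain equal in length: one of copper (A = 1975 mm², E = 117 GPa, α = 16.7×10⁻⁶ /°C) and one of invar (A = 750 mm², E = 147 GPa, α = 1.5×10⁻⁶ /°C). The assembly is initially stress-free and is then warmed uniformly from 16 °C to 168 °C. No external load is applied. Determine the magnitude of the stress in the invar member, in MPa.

The copper has the larger α, so on heating it would change length more than the invar if both were free. The rigid plates force a common final length, so the copper is put into compression and the invar into tension, with equal and opposite forces P (no external load).
Equating the net (thermal + elastic) strains gives |α₁ − α₂|·ΔT = P·[1/(A₁E₁) + 1/(A₂E₂)].
|α₁ − α₂|·ΔT = 15.2×10⁻⁶ × 152 = 0.00231.
1/(A₁E₁) + 1/(A₂E₂) = 1/(1975×117×10³) + 1/(750×147×10³) = 1.34×10⁻⁸ N⁻¹.
P = 0.00231 / 1.34×10⁻⁸ = 172400 N = 172.4 kN.
σ_{invar} = P/A₂ = 172400/750 = 229.9 MPa, tensile.

σ ≈ 230 MPa (tensile)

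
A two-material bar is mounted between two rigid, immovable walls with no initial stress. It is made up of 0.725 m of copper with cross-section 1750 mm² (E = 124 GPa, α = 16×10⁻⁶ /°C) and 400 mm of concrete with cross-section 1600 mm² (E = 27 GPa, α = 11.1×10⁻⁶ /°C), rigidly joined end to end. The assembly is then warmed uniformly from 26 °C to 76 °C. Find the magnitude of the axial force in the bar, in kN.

If the supports were absent, the total length change would be Σ αᵢΔT Lᵢ = 16×10⁻⁶×50×725 + 11.1×10⁻⁶×50×400 = 0.802 mm.
Since the ends are fixed, an axial force P builds up, equal in every segment, with P · Σ Lᵢ/(AᵢEᵢ) = δ_free.
Σ Lᵢ/(AᵢEᵢ) = 725/(1750×124×10³) + 400/(1600×27×10³) = 1.26×10⁻⁵ mm/N.
P = 0.802 / 1.26×10⁻⁵ = 63650 N = 63.65 kN, compressive.

P ≈ 63.6 kN (compressive)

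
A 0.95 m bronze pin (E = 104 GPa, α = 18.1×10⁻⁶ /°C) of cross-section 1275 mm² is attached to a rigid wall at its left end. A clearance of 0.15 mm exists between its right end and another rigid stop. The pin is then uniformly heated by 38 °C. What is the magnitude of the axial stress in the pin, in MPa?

σ ≈ 55.1 MPa (compressive)

Free thermal elongation = αΔT L = 18.1×10⁻⁶ × 38 × 950 = 0.6534 mm.
This exceeds the 0.15 mm gap, so the wall pushes back. The portion of expansion that must be recovered elastically is δ_free − gap = 0.6534 − 0.15 = 0.5034 mm.
So σ = E(δ_free − g)/L = 104×10³ × 0.5034/950 = 55.11 MPa.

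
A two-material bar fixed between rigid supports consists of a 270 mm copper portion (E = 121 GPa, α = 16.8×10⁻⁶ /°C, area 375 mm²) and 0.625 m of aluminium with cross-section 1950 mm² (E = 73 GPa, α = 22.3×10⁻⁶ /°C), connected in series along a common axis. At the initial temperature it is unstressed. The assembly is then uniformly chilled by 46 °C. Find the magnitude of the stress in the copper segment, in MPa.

σ ≈ 219 MPa (tensile)

With the walls removed the bar would change length by δ_free = Σ αᵢΔT Lᵢ = 16.8×10⁻⁶×46×270 + 22.3×10⁻⁶×46×625 = 0.8498 mm.
The walls prevent any net length change, so an axial force P (same in every segment) develops. Compatibility: P · Σ Lᵢ/(AᵢEᵢ) = δ_free.
Σ Lᵢ/(AᵢEᵢ) = 270/(375×121×10³) + 625/(1950×73×10³) = 1.034×10⁻⁵ mm/N.
So P = 0.8498 / 1.034×10⁻⁵ = 82.18 kN, tensile.
σ_{copper} = P / A = 82180 / 375 = 219.1 MPa.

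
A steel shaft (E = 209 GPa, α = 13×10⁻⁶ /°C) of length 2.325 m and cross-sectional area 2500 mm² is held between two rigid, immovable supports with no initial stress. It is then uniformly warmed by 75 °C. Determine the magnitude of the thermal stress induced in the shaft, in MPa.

The supports are rigid, so the total axial strain is zero. The restrained thermal strain is ε = αΔT = 13×10⁻⁶ × 75 = 975×10⁻⁶.
The stress required to suppress this strain is σ = Eε = 209×10³ × 975×10⁻⁶ = 203.8 MPa, compressive since the shaft is trying to expand.

σ ≈ 204 MPa (compressive)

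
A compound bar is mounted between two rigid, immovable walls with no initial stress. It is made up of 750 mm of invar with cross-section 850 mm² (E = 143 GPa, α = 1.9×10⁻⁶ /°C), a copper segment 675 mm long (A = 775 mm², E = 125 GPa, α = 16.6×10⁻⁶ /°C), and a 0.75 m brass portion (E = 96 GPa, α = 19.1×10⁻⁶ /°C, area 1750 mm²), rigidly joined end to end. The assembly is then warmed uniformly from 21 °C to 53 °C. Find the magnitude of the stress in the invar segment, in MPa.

σ ≈ 57.7 MPa (compressive)

If the supports were absent, the total length change would be Σ αᵢΔT Lᵢ = 1.9×10⁻⁶×32×750 + 16.6×10⁻⁶×32×675 + 19.1×10⁻⁶×32×750 = 0.8626 mm.
Since the ends are fixed, an axial force P builds up, equal in every segment, with P · Σ Lᵢ/(AᵢEᵢ) = δ_free.
Σ Lᵢ/(AᵢEᵢ) = 750/(850×143×10³) + 675/(775×125×10³) + 750/(1750×96×10³) = 1.76×10⁻⁵ mm/N.
So P = 0.8626 / 1.76×10⁻⁵ = 49 kN, compressive.
σ_{invar} = P / A = 49000 / 850 = 57.65 MPa.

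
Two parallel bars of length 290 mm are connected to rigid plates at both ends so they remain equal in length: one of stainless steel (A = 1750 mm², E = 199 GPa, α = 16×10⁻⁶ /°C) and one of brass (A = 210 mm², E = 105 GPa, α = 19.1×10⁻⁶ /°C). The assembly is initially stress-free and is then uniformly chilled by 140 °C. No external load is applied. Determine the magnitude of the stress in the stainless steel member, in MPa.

σ ≈ 5.14 MPa (compressive)

Both members must finish at the same length. With the larger α, the brass tends to over-contract; the plates restrain it, putting the brass in tension and the stainless steel in compression. With no external load the two internal forces are equal and opposite, magnitude P.
Equating the net (thermal + elastic) strains gives |α₁ − α₂|·ΔT = P·[1/(A₁E₁) + 1/(A₂E₂)].
|α₁ − α₂|·ΔT = 3.1×10⁻⁶ × 140 = 0.000434.
1/(A₁E₁) + 1/(A₂E₂) = 1/(1750×199×10³) + 1/(210×105×10³) = 4.822×10⁻⁸ N⁻¹.
P = 0.000434 / 4.822×10⁻⁸ = 9000 N = 9 kN.
σ_{stainless steel} = P/A₁ = 9000/1750 = 5.143 MPa, compressive.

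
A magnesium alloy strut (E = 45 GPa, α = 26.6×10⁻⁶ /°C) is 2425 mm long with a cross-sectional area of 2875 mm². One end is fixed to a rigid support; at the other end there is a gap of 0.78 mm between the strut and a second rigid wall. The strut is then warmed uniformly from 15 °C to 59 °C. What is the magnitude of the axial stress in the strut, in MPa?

If the wall were absent the strut would grow by αΔT L = 26.6×10⁻⁶ × 44 × 2425 = 2.838 mm.
The gap closes (δ_free > 0.78 mm) and the wall then resists a further 2.838 − 0.78 = 2.058 mm of expansion.
So σ = E(δ_free − g)/L = 45×10³ × 2.058/2425 = 38.19 MPa.

σ ≈ 38.2 MPa (compressive)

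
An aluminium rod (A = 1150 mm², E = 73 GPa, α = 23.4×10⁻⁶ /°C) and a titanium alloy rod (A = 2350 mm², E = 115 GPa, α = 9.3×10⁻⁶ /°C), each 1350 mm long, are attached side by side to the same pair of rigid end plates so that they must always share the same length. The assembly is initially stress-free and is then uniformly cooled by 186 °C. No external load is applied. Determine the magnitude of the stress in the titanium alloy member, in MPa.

σ ≈ 71.5 MPa (compressive)

The aluminium has the larger α, so on cooling it would change length more than the titanium alloy if both were free. The rigid plates force a common final length, so the aluminium is put into tension and the titanium alloy into compression, with equal and opposite forces P (no external load).
Compatibility of the two members (thermal + elastic change equal): (α₁ − α₂)ΔT = P·[1/(A₁E₁) + 1/(A₂E₂)].
|α₁ − α₂|·ΔT = 14.1×10⁻⁶ × 186 = 0.002623.
1/(A₁E₁) + 1/(A₂E₂) = 1/(1150×73×10³) + 1/(2350×115×10³) = 1.561×10⁻⁸ N⁻¹.
So P = 0.002623 / 1.561×10⁻⁸ = 168 kN.
σ_{titanium alloy} = P/A₂ = 168000/2350 = 71.48 MPa, compressive.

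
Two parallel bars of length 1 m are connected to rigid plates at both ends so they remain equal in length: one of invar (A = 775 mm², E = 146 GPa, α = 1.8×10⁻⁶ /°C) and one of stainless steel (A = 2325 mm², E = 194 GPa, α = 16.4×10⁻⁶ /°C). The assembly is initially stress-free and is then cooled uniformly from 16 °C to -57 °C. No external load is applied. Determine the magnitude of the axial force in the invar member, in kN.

The stainless steel has the larger α, so on cooling it would change length more than the invar if both were free. The rigid plates force a common final length, so the stainless steel is put into tension and the invar into compression, with equal and opposite forces P (no external load).
Equating the net (thermal + elastic) strains gives |α₁ − α₂|·ΔT = P·[1/(A₁E₁) + 1/(A₂E₂)].
|α₁ − α₂|·ΔT = 14.6×10⁻⁶ × 73 = 0.001066.
1/(A₁E₁) + 1/(A₂E₂) = 1/(775×146×10³) + 1/(2325×194×10³) = 1.105×10⁻⁸ N⁻¹.
So P = 0.001066 / 1.105×10⁻⁸ = 96.41 kN.

P ≈ 96.4 kN (compressive in the invar)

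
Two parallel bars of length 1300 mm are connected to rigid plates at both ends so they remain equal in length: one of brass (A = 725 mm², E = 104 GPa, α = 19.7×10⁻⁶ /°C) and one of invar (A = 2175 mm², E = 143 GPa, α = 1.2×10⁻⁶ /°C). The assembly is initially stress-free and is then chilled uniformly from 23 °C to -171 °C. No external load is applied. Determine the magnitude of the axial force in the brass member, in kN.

The brass has the larger α, so on cooling it would change length more than the invar if both were free. The rigid plates force a common final length, so the brass is put into tension and the invar into compression, with equal and opposite forces P (no external load).
Setting the final lengths equal and cancelling L: (α₁ − α₂)ΔT = P/(A₁E₁) + P/(A₂E₂).
|α₁ − α₂|·ΔT = 18.5×10⁻⁶ × 194 = 0.003589.
1/(A₁E₁) + 1/(A₂E₂) = 1/(725×104×10³) + 1/(2175×143×10³) = 1.648×10⁻⁸ N⁻¹.
So P = 0.003589 / 1.648×10⁻⁸ = 217.8 kN.

P ≈ 218 kN (tensile in the brass)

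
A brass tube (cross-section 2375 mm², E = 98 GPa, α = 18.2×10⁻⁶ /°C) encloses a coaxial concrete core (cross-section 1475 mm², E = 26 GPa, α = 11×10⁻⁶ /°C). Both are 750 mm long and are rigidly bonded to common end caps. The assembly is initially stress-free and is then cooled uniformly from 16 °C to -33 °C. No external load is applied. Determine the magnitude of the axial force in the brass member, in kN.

P ≈ 11.6 kN (tensile in the brass)

The brass has the larger α, so on cooling it would change length more than the concrete if both were free. The rigid plates force a common final length, so the brass is put into tension and the concrete into compression, with equal and opposite forces P (no external load).
Compatibility of the two members (thermal + elastic change equal): (α₁ − α₂)ΔT = P·[1/(A₁E₁) + 1/(A₂E₂)].
|α₁ − α₂|·ΔT = 7.2×10⁻⁶ × 49 = 0.0003528.
1/(A₁E₁) + 1/(A₂E₂) = 1/(2375×98×10³) + 1/(1475×26×10³) = 3.037×10⁻⁸ N⁻¹.
So P = 0.0003528 / 3.037×10⁻⁸ = 11.62 kN.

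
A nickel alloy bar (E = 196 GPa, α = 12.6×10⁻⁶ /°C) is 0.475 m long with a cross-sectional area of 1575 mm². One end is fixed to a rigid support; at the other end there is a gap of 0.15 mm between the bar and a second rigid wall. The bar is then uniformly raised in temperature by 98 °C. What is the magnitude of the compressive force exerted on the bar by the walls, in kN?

If the wall were absent the bar would grow by αΔT L = 12.6×10⁻⁶ × 98 × 475 = 0.5865 mm.
After closing the 0.15 mm clearance, 0.5865 − 0.15 = 0.4365 mm of expansion remains to be suppressed by the wall.
Compatibility: PL/(AE) = 0.4365 mm, so σ = P/A = E × (0.4365/475) = 180.1 MPa.
Force on the wall = σA = 180.1 × 1575 mm² = 283.7 kN.

P ≈ 284 kN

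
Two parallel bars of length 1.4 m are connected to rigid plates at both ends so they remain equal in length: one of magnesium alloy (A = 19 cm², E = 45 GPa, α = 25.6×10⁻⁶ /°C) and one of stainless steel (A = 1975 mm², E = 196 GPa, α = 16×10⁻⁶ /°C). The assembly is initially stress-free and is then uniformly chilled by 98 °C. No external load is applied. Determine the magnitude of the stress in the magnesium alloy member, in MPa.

Equilibrium of a rigid end plate with no external load gives equal and opposite internal forces ±P in the two members. Since α_{magnesium alloy} > α_{stainless steel}, cooling drives the magnesium alloy into tension and the stainless steel into compression.
Compatibility of the two members (thermal + elastic change equal): (α₁ − α₂)ΔT = P·[1/(A₁E₁) + 1/(A₂E₂)].
|α₁ − α₂|·ΔT = 9.6×10⁻⁶ × 98 = 0.0009408.
1/(A₁E₁) + 1/(A₂E₂) = 1/(1900×45×10³) + 1/(1975×196×10³) = 1.428×10⁻⁸ N⁻¹.
P = 0.0009408 / 1.428×10⁻⁸ = 65890 N = 65.89 kN.
σ_{magnesium alloy} = P/A₁ = 65890/1900 = 34.68 MPa, tensile.

σ ≈ 34.7 MPa (tensile)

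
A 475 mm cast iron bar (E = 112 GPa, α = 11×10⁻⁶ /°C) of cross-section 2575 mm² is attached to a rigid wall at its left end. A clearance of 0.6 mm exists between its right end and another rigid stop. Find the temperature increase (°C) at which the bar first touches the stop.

Contact occurs when the free expansion equals the gap: αΔT L = 0.6 mm.
So ΔT = g/(αL) = 0.6/(11×10⁻⁶ × 475) = 114.8 °C.

ΔT ≈ 115 °C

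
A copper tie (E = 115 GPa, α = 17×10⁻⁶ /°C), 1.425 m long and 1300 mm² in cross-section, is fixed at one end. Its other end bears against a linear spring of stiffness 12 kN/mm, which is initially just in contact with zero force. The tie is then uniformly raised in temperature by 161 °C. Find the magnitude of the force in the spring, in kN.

P ≈ 42 kN

The unrestrained thermal change is αΔT L = 17×10⁻⁶ × 161 × 1425 = 3.9 mm.
With a force P in the spring, the elastic change of the tie is PL/(AE) and that of the spring is P/k; compatibility requires their sum to equal δ_free.
P [ L/(AE) + 1/k ] = δ_free → P [ 1425/(1300×115×10³) + 1/(12×10³) ] = 3.9.
P = 3.9 / 9.287×10⁻⁵ = 42000 N.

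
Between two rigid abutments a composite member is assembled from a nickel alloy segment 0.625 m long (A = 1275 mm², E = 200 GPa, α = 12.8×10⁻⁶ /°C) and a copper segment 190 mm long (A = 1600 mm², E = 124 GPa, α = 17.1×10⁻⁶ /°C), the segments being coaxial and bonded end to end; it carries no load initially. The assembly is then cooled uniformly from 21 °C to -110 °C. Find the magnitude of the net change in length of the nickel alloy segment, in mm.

Free thermal contraction of the whole bar: Σ αᵢΔT Lᵢ = 12.8×10⁻⁶×131×625 + 17.1×10⁻⁶×131×190 = 1.474 mm.
The rigid supports impose zero overall length change; the single axial force P common to all segments must satisfy P Σ Lᵢ/(AᵢEᵢ) = δ_free.
The series flexibility is Σ Lᵢ/(AᵢEᵢ) = 625/(1275×200×10³) + 190/(1600×124×10³) = 3.409×10⁻⁶ mm/N.
P = 1.474 / 3.409×10⁻⁶ = 432300 N = 432.3 kN, tensile.
For the nickel alloy segment, free thermal change = 12.8×10⁻⁶×131×625 = 1.048 mm and elastic change from P = 432300×625/(1275×200×10³) = 1.06 mm; these oppose, so the net change is 0.0116 mm (segment lengthens).

|ΔL| ≈ 0.0116 mm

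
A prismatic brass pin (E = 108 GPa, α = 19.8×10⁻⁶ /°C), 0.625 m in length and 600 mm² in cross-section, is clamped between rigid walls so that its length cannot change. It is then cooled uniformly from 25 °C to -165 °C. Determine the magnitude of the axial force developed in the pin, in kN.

Full restraint means ε = 0, so the stress is σ = EαΔT = 108×10³ × 19.8×10⁻⁶ × 190 = 406.3 MPa.
Then P = σA = 406.3 × 600 mm² = 243.8 kN, tensile.

P ≈ 244 kN (tensile)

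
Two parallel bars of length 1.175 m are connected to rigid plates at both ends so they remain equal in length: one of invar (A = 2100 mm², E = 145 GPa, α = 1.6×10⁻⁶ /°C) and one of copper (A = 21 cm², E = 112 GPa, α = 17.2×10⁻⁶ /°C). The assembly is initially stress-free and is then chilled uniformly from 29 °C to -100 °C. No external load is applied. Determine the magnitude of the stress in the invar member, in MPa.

σ ≈ 127 MPa (compressive)

The copper has the larger α, so on cooling it would change length more than the invar if both were free. The rigid plates force a common final length, so the copper is put into tension and the invar into compression, with equal and opposite forces P (no external load).
Compatibility of the two members (thermal + elastic change equal): (α₁ − α₂)ΔT = P·[1/(A₁E₁) + 1/(A₂E₂)].
|α₁ − α₂|·ΔT = 15.6×10⁻⁶ × 129 = 0.002012.
1/(A₁E₁) + 1/(A₂E₂) = 1/(2100×145×10³) + 1/(2100×112×10³) = 7.536×10⁻⁹ N⁻¹.
So P = 0.002012 / 7.536×10⁻⁹ = 267 kN.
σ_{invar} = P/A₁ = 267000/2100 = 127.2 MPa, compressive.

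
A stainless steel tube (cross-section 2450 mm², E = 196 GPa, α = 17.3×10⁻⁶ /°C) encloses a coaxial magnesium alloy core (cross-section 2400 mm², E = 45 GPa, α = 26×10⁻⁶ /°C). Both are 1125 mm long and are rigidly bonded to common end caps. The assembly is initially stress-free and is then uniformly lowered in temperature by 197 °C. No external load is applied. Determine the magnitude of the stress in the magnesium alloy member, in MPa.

The magnesium alloy has the larger α, so on cooling it would change length more than the stainless steel if both were free. The rigid plates force a common final length, so the magnesium alloy is put into tension and the stainless steel into compression, with equal and opposite forces P (no external load).
Setting the final lengths equal and cancelling L: (α₁ − α₂)ΔT = P/(A₁E₁) + P/(A₂E₂).
|α₁ − α₂|·ΔT = 8.7×10⁻⁶ × 197 = 0.001714.
1/(A₁E₁) + 1/(A₂E₂) = 1/(2450×196×10³) + 1/(2400×45×10³) = 1.134×10⁻⁸ N⁻¹.
P = 0.001714 / 1.134×10⁻⁸ = 151100 N = 151.1 kN.
σ_{magnesium alloy} = P/A₂ = 151100/2400 = 62.96 MPa, tensile.

σ ≈ 63 MPa (tensile)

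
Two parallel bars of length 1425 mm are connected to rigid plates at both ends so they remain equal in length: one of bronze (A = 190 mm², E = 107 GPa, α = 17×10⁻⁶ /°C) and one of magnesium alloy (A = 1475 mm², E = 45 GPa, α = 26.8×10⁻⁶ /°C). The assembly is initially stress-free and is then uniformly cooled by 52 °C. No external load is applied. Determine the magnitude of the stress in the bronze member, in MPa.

σ ≈ 41.7 MPa (compressive)

Equilibrium of a rigid end plate with no external load gives equal and opposite internal forces ±P in the two members. Since α_{magnesium alloy} > α_{bronze}, cooling drives the magnesium alloy into tension and the bronze into compression.
Setting the final lengths equal and cancelling L: (α₁ − α₂)ΔT = P/(A₁E₁) + P/(A₂E₂).
|α₁ − α₂|·ΔT = 9.8×10⁻⁶ × 52 = 0.0005096.
1/(A₁E₁) + 1/(A₂E₂) = 1/(190×107×10³) + 1/(1475×45×10³) = 6.425×10⁻⁸ N⁻¹.
So P = 0.0005096 / 6.425×10⁻⁸ = 7.931 kN.
σ_{bronze} = P/A₁ = 7931/190 = 41.74 MPa, compressive.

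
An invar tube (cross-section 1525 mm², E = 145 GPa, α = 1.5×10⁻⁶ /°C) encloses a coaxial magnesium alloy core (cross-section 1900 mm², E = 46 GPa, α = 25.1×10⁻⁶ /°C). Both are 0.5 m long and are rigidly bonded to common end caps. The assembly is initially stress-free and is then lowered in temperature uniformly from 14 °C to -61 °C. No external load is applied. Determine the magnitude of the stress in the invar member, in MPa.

σ ≈ 72.7 MPa (compressive)

The magnesium alloy has the larger α, so on cooling it would change length more than the invar if both were free. The rigid plates force a common final length, so the magnesium alloy is put into tension and the invar into compression, with equal and opposite forces P (no external load).
Setting the final lengths equal and cancelling L: (α₁ − α₂)ΔT = P/(A₁E₁) + P/(A₂E₂).
|α₁ − α₂|·ΔT = 23.6×10⁻⁶ × 75 = 0.00177.
1/(A₁E₁) + 1/(A₂E₂) = 1/(1525×145×10³) + 1/(1900×46×10³) = 1.596×10⁻⁸ N⁻¹.
P = 0.00177 / 1.596×10⁻⁸ = 110900 N = 110.9 kN.
σ_{invar} = P/A₁ = 110900/1525 = 72.7 MPa, compressive.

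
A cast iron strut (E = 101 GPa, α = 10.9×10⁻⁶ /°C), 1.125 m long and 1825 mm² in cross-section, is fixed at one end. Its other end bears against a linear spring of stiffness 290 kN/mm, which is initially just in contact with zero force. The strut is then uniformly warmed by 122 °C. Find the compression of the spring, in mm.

Free thermal expansion: δ_free = αΔT L = 10.9×10⁻⁶ × 122 × 1125 = 1.496 mm.
Let P be the compressive force at the spring. The strut shortens elastically by PL/(AE) and the spring compresses by P/k; together these equal δ_free.
P [ L/(AE) + 1/k ] = δ_free → P [ 1125/(1825×101×10³) + 1/(290×10³) ] = 1.496.
P = 1.496 / 9.552×10⁻⁶ = 156600 N.
Spring compression = P/k = 156600/(290×10³) = 0.5401 mm.

δ ≈ 0.54 mm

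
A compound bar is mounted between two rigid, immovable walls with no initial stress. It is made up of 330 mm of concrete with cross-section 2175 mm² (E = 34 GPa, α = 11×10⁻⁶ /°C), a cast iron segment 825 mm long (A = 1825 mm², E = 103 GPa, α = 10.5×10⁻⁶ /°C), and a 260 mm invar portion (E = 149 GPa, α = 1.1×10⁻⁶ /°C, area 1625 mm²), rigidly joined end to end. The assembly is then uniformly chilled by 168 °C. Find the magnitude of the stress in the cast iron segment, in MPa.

Free thermal contraction of the whole bar: Σ αᵢΔT Lᵢ = 11×10⁻⁶×168×330 + 10.5×10⁻⁶×168×825 + 1.1×10⁻⁶×168×260 = 2.113 mm.
The walls prevent any net length change, so an axial force P (same in every segment) develops. Compatibility: P · Σ Lᵢ/(AᵢEᵢ) = δ_free.
Σ Lᵢ/(AᵢEᵢ) = 330/(2175×34×10³) + 825/(1825×103×10³) + 260/(1625×149×10³) = 9.925×10⁻⁶ mm/N.
So P = 2.113 / 9.925×10⁻⁶ = 212.9 kN, tensile.
σ_{cast iron} = P / A = 212900 / 1825 = 116.7 MPa.

σ ≈ 117 MPa (tensile)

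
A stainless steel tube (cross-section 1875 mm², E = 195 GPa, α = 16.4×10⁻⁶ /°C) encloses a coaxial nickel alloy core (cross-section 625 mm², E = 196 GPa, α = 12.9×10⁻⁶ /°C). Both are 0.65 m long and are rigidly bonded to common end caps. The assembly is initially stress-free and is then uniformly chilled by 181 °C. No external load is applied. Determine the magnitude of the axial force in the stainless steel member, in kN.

P ≈ 58.1 kN (tensile in the stainless steel)

The stainless steel has the larger α, so on cooling it would change length more than the nickel alloy if both were free. The rigid plates force a common final length, so the stainless steel is put into tension and the nickel alloy into compression, with equal and opposite forces P (no external load).
Setting the final lengths equal and cancelling L: (α₁ − α₂)ΔT = P/(A₁E₁) + P/(A₂E₂).
|α₁ − α₂|·ΔT = 3.5×10⁻⁶ × 181 = 0.0006335.
1/(A₁E₁) + 1/(A₂E₂) = 1/(1875×195×10³) + 1/(625×196×10³) = 1.09×10⁻⁸ N⁻¹.
So P = 0.0006335 / 1.09×10⁻⁸ = 58.13 kN.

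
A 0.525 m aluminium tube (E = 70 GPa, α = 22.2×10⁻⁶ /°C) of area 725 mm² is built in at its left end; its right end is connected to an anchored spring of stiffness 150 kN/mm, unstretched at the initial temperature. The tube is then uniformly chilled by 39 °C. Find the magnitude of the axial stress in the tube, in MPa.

If the spring were absent the tube would shorten by αΔT L = 22.2×10⁻⁶ × 39 × 525 = 0.4545 mm.
With a force P in the spring, the elastic change of the tube is PL/(AE) and that of the spring is P/k; compatibility requires their sum to equal δ_free.
P [ L/(AE) + 1/k ] = δ_free → P [ 525/(725×70×10³) + 1/(150×10³) ] = 0.4545.
P = 0.4545 / 1.701×10⁻⁵ = 26720 N.
σ = P/A = 26720/725 = 36.85 MPa.

σ ≈ 36.9 MPa (tensile)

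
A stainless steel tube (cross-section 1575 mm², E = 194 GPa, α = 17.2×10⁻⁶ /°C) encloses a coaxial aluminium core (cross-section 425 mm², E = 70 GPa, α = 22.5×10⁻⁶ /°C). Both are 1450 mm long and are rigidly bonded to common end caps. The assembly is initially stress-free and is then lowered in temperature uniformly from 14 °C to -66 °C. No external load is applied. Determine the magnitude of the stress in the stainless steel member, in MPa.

σ ≈ 7.3 MPa (compressive)

Both members must finish at the same length. With the larger α, the aluminium tends to over-contract; the plates restrain it, putting the aluminium in tension and the stainless steel in compression. With no external load the two internal forces are equal and opposite, magnitude P.
Equating the net (thermal + elastic) strains gives |α₁ − α₂|·ΔT = P·[1/(A₁E₁) + 1/(A₂E₂)].
|α₁ − α₂|·ΔT = 5.3×10⁻⁶ × 80 = 0.000424.
1/(A₁E₁) + 1/(A₂E₂) = 1/(1575×194×10³) + 1/(425×70×10³) = 3.689×10⁻⁸ N⁻¹.
So P = 0.000424 / 3.689×10⁻⁸ = 11.49 kN.
σ_{stainless steel} = P/A₁ = 11490/1575 = 7.298 MPa, compressive.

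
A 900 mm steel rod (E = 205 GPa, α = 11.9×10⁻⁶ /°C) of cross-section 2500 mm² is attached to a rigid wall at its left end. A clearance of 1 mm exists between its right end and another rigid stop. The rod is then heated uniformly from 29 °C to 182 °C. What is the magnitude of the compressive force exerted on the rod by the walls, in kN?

P ≈ 364 kN

If the wall were absent the rod would grow by αΔT L = 11.9×10⁻⁶ × 153 × 900 = 1.639 mm.
The gap closes (δ_free > 1 mm) and the wall then resists a further 1.639 − 1 = 0.6386 mm of expansion.
That suppressed elongation corresponds to σ = E·Δ/L = 205×10³ × 0.6386/900 = 145.5 MPa.
P = σA = 145.5 × 2500 = 363.7 kN.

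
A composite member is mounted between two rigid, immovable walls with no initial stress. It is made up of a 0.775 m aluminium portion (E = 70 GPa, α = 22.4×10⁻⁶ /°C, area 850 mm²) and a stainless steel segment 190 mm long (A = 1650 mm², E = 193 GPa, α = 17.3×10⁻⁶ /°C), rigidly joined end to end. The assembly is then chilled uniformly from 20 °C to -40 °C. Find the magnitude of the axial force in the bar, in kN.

P ≈ 90.9 kN (tensile)

With the walls removed the bar would change length by δ_free = Σ αᵢΔT Lᵢ = 22.4×10⁻⁶×60×775 + 17.3×10⁻⁶×60×190 = 1.239 mm.
The rigid supports impose zero overall length change; the single axial force P common to all segments must satisfy P Σ Lᵢ/(AᵢEᵢ) = δ_free.
The series flexibility is Σ Lᵢ/(AᵢEᵢ) = 775/(850×70×10³) + 190/(1650×193×10³) = 1.362×10⁻⁵ mm/N.
Hence P = δ_free / Σ(L/AE) = 1.239/1.362×10⁻⁵ = 90.94 kN (tensile).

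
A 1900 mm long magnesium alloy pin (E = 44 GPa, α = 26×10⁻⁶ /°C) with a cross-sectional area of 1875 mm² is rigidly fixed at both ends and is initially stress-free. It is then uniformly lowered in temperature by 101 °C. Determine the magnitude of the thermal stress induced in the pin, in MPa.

σ ≈ 116 MPa (tensile)

The supports are rigid, so the total axial strain is zero. The restrained thermal strain is ε = αΔT = 26×10⁻⁶ × 101 = 2626×10⁻⁶.
The stress required to suppress this strain is σ = Eε = 44×10³ × 2626×10⁻⁶ = 115.5 MPa, tensile since the pin is trying to contract.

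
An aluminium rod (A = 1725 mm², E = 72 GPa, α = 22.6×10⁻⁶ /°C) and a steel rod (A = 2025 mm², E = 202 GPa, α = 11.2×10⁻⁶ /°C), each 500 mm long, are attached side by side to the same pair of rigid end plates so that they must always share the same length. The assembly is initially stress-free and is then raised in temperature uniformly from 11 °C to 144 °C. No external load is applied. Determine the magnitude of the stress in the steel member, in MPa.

σ ≈ 71.3 MPa (tensile)

The aluminium has the larger α, so on heating it would change length more than the steel if both were free. The rigid plates force a common final length, so the aluminium is put into compression and the steel into tension, with equal and opposite forces P (no external load).
Setting the final lengths equal and cancelling L: (α₁ − α₂)ΔT = P/(A₁E₁) + P/(A₂E₂).
|α₁ − α₂|·ΔT = 11.4×10⁻⁶ × 133 = 0.001516.
1/(A₁E₁) + 1/(A₂E₂) = 1/(1725×72×10³) + 1/(2025×202×10³) = 1.05×10⁻⁸ N⁻¹.
P = 0.001516 / 1.05×10⁻⁸ = 144500 N = 144.5 kN.
σ_{steel} = P/A₂ = 144500/2025 = 71.33 MPa, tensile.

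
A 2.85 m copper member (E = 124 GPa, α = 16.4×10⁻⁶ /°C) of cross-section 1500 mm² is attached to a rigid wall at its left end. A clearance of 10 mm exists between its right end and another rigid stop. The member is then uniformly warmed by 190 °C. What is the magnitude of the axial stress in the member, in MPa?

If the wall were absent the member would grow by αΔT L = 16.4×10⁻⁶ × 190 × 2850 = 8.881 mm.
Since δ_free = 8.88 mm is less than the 10 mm gap, the member never touches the wall. No axial force develops.

σ ≈ 0 MPa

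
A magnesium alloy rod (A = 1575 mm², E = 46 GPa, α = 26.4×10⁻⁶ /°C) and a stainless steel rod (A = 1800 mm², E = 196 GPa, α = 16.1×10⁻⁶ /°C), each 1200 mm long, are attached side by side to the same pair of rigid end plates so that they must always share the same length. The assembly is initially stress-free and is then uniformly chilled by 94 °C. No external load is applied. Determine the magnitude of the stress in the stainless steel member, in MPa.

σ ≈ 32.3 MPa (compressive)

The magnesium alloy has the larger α, so on cooling it would change length more than the stainless steel if both were free. The rigid plates force a common final length, so the magnesium alloy is put into tension and the stainless steel into compression, with equal and opposite forces P (no external load).
Setting the final lengths equal and cancelling L: (α₁ − α₂)ΔT = P/(A₁E₁) + P/(A₂E₂).
|α₁ − α₂|·ΔT = 10.3×10⁻⁶ × 94 = 0.0009682.
1/(A₁E₁) + 1/(A₂E₂) = 1/(1575×46×10³) + 1/(1800×196×10³) = 1.664×10⁻⁸ N⁻¹.
P = 0.0009682 / 1.664×10⁻⁸ = 58200 N = 58.2 kN.
σ_{stainless steel} = P/A₂ = 58200/1800 = 32.33 MPa, compressive.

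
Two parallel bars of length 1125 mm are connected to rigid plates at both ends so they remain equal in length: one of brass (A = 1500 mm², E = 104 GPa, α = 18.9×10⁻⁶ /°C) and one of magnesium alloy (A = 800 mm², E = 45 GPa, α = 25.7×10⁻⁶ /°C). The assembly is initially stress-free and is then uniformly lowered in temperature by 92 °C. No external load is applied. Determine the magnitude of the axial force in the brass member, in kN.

P ≈ 18.3 kN (compressive in the brass)

The magnesium alloy has the larger α, so on cooling it would change length more than the brass if both were free. The rigid plates force a common final length, so the magnesium alloy is put into tension and the brass into compression, with equal and opposite forces P (no external load).
Setting the final lengths equal and cancelling L: (α₁ − α₂)ΔT = P/(A₁E₁) + P/(A₂E₂).
|α₁ − α₂|·ΔT = 6.8×10⁻⁶ × 92 = 0.0006256.
1/(A₁E₁) + 1/(A₂E₂) = 1/(1500×104×10³) + 1/(800×45×10³) = 3.419×10⁻⁸ N⁻¹.
So P = 0.0006256 / 3.419×10⁻⁸ = 18.3 kN.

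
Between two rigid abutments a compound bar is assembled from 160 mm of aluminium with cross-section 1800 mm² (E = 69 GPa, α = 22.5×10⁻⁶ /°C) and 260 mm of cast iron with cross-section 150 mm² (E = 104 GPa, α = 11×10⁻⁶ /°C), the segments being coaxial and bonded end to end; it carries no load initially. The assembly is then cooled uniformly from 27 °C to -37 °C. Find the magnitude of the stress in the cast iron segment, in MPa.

σ ≈ 154 MPa (tensile)

Free thermal contraction of the whole bar: Σ αᵢΔT Lᵢ = 22.5×10⁻⁶×64×160 + 11×10⁻⁶×64×260 = 0.4134 mm.
Since the ends are fixed, an axial force P builds up, equal in every segment, with P · Σ Lᵢ/(AᵢEᵢ) = δ_free.
Σ Lᵢ/(AᵢEᵢ) = 160/(1800×69×10³) + 260/(150×104×10³) = 1.795×10⁻⁵ mm/N.
So P = 0.4134 / 1.795×10⁻⁵ = 23.03 kN, tensile.
σ_{cast iron} = P / A = 23030 / 150 = 153.5 MPa.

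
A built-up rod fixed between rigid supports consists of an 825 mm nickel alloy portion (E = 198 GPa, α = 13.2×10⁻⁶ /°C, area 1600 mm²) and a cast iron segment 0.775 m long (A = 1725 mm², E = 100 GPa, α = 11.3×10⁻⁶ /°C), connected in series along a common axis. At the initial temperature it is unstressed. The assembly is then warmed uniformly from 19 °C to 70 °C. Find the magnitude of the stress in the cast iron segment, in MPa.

With the walls removed the bar would change length by δ_free = Σ αᵢΔT Lᵢ = 13.2×10⁻⁶×51×825 + 11.3×10⁻⁶×51×775 = 1.002 mm.
Since the ends are fixed, an axial force P builds up, equal in every segment, with P · Σ Lᵢ/(AᵢEᵢ) = δ_free.
Σ Lᵢ/(AᵢEᵢ) = 825/(1600×198×10³) + 775/(1725×100×10³) = 7.097×10⁻⁶ mm/N.
Hence P = δ_free / Σ(L/AE) = 1.002/7.097×10⁻⁶ = 141.2 kN (compressive).
σ_{cast iron} = P / A = 141200 / 1725 = 81.85 MPa.

σ ≈ 81.8 MPa (compressive)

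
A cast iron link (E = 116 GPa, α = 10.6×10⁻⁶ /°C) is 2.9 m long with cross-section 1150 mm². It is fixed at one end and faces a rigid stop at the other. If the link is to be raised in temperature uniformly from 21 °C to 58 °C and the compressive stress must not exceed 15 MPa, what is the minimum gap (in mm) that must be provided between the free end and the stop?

g ≈ 0.762 mm

With no wall the link would lengthen by αΔT L = 10.6×10⁻⁶ × 37 × 2900 = 1.137 mm.
At the allowable stress the elastic shortening the wall may impose is σL/E = 15 × 2900 / (116×10³) = 0.375 mm.
So the gap has to take up the difference, g_min = δ_free − σL/E = 1.137 − 0.375 = 0.7624 mm.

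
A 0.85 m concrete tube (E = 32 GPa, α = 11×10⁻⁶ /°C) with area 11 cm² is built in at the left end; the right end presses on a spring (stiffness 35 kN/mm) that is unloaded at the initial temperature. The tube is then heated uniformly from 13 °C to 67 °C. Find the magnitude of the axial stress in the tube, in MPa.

σ ≈ 8.71 MPa (compressive)

Free thermal expansion: δ_free = αΔT L = 11×10⁻⁶ × 54 × 850 = 0.5049 mm.
With a force P in the spring, the elastic change of the tube is PL/(AE) and that of the spring is P/k; compatibility requires their sum to equal δ_free.
So P = δ_free / [L/(AE) + 1/k] = 0.5049 / [ 850/(1100×32×10³) + 1/(35×10³) ].
P = 0.5049 / 5.272×10⁻⁵ = 9577 N.
σ = P/A = 9577/1100 = 8.707 MPa.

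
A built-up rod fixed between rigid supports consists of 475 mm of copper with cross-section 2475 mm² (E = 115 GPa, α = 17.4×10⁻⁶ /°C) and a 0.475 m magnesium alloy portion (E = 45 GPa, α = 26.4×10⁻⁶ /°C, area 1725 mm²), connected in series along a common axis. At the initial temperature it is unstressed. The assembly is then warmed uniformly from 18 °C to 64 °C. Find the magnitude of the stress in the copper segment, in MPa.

σ ≈ 49.7 MPa (compressive)

Free thermal expansion of the whole bar: Σ αᵢΔT Lᵢ = 17.4×10⁻⁶×46×475 + 26.4×10⁻⁶×46×475 = 0.957 mm.
Since the ends are fixed, an axial force P builds up, equal in every segment, with P · Σ Lᵢ/(AᵢEᵢ) = δ_free.
Σ Lᵢ/(AᵢEᵢ) = 475/(2475×115×10³) + 475/(1725×45×10³) = 7.788×10⁻⁶ mm/N.
P = 0.957 / 7.788×10⁻⁶ = 122900 N = 122.9 kN, compressive.
σ_{copper} = P / A = 122900 / 2475 = 49.65 MPa.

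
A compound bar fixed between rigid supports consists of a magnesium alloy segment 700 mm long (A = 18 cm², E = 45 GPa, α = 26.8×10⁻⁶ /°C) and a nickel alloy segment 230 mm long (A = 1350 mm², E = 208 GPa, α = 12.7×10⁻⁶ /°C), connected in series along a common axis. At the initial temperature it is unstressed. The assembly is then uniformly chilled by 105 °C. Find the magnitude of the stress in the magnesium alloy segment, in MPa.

σ ≈ 134 MPa (tensile)

With the walls removed the bar would change length by δ_free = Σ αᵢΔT Lᵢ = 26.8×10⁻⁶×105×700 + 12.7×10⁻⁶×105×230 = 2.277 mm.
The walls prevent any net length change, so an axial force P (same in every segment) develops. Compatibility: P · Σ Lᵢ/(AᵢEᵢ) = δ_free.
Σ Lᵢ/(AᵢEᵢ) = 700/(1800×45×10³) + 230/(1350×208×10³) = 9.461×10⁻⁶ mm/N.
So P = 2.277 / 9.461×10⁻⁶ = 240.6 kN, tensile.
σ_{magnesium alloy} = P / A = 240600 / 1800 = 133.7 MPa.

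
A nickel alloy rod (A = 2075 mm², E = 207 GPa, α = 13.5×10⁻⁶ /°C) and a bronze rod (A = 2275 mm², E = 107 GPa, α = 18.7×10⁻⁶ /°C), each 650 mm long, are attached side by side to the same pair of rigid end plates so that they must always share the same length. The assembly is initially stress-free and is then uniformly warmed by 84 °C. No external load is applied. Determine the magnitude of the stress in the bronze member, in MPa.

Both members must finish at the same length. With the larger α, the bronze tends to over-expand; the plates restrain it, putting the bronze in compression and the nickel alloy in tension. With no external load the two internal forces are equal and opposite, magnitude P.
Setting the final lengths equal and cancelling L: (α₁ − α₂)ΔT = P/(A₁E₁) + P/(A₂E₂).
|α₁ − α₂|·ΔT = 5.2×10⁻⁶ × 84 = 0.0004368.
1/(A₁E₁) + 1/(A₂E₂) = 1/(2075×207×10³) + 1/(2275×107×10³) = 6.436×10⁻⁹ N⁻¹.
So P = 0.0004368 / 6.436×10⁻⁹ = 67.87 kN.
σ_{bronze} = P/A₂ = 67870/2275 = 29.83 MPa, compressive.

σ ≈ 29.8 MPa (compressive)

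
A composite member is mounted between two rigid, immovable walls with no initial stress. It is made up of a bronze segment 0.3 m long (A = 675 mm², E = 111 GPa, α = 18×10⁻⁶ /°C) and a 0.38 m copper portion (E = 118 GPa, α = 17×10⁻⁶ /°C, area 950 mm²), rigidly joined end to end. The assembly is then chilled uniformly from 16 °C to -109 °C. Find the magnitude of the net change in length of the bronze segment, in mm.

With the walls removed the bar would change length by δ_free = Σ αᵢΔT Lᵢ = 18×10⁻⁶×125×300 + 17×10⁻⁶×125×380 = 1.483 mm.
The rigid supports impose zero overall length change; the single axial force P common to all segments must satisfy P Σ Lᵢ/(AᵢEᵢ) = δ_free.
The series flexibility is Σ Lᵢ/(AᵢEᵢ) = 300/(675×111×10³) + 380/(950×118×10³) = 7.394×10⁻⁶ mm/N.
P = 1.483 / 7.394×10⁻⁶ = 200500 N = 200.5 kN, tensile.
For the bronze segment, free thermal change = 18×10⁻⁶×125×300 = 0.675 mm and elastic change from P = 200500×300/(675×111×10³) = 0.8028 mm; these oppose, so the net change is 0.128 mm (segment lengthens).

|ΔL| ≈ 0.128 mm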